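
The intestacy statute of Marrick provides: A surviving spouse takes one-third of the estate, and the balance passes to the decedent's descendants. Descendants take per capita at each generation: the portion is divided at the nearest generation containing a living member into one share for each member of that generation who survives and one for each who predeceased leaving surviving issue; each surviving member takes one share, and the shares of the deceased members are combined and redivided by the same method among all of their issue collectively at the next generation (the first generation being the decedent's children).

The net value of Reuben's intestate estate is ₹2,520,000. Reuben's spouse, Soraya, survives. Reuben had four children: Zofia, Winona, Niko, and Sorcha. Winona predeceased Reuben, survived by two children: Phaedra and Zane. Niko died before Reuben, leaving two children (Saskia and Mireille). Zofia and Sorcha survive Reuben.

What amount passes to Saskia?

Saskia receives ₹210,000.

Soraya takes one-third of ₹2,520,000 = ₹840,000. The remaining ₹1,680,000 passes to the descendants.
The descendants' portion (₹1,680,000) is divided at the children's generation into 4 shares of ₹420,000. Zofia and Sorcha each take ₹420,000. The 2 shares of the deceased (Winona and Niko) are combined into a pool of ₹840,000.
That pool (₹840,000) is divided at the grandchildren's generation equally among Phaedra, Zane, Saskia, and Mireille: ₹210,000 each.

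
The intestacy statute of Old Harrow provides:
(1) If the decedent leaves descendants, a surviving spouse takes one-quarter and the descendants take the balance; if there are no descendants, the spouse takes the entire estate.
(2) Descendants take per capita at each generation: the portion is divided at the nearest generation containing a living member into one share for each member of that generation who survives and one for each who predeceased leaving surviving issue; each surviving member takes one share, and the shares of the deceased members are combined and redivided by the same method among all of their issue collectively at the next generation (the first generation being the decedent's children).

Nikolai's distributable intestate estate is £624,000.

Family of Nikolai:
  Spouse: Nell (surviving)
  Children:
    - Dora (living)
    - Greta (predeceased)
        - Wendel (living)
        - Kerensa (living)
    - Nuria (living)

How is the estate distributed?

Nell: £156,000; Dora: £156,000; Wendel: £78,000; Kerensa: £78,000; Nuria: £156,000

Nell takes one-quarter of £624,000 = £156,000. The remaining £468,000 passes to the descendants.
The descendants' portion (£468,000) is divided at the children's generation into 3 shares of £156,000. Dora and Nuria each take £156,000. The remaining share for the deceased Greta (£156,000) is carried to the next generation.
That pool (£156,000) is divided at the grandchildren's generation equally among Wendel and Kerensa: £78,000 each.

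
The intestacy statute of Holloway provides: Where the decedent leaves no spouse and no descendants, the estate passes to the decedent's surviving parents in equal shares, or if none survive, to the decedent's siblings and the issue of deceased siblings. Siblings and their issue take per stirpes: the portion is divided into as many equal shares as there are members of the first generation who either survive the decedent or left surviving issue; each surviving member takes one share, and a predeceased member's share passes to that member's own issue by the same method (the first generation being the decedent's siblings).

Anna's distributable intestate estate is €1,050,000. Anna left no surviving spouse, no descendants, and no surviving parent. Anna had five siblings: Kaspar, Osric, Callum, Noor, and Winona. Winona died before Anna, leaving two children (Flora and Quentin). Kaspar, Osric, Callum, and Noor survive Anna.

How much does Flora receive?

Flora receives €105,000.

The entire €1,050,000 passes to the siblings and their issue.
That amount (€1,050,000) is divided into 5 shares of €210,000: Kaspar, Osric, Callum, and Noor each take €210,000; Winona's €210,000 share passes to Winona's issue.
Winona's share (€210,000) is divided into 2 shares of €105,000: Flora and Quentin each take €105,000.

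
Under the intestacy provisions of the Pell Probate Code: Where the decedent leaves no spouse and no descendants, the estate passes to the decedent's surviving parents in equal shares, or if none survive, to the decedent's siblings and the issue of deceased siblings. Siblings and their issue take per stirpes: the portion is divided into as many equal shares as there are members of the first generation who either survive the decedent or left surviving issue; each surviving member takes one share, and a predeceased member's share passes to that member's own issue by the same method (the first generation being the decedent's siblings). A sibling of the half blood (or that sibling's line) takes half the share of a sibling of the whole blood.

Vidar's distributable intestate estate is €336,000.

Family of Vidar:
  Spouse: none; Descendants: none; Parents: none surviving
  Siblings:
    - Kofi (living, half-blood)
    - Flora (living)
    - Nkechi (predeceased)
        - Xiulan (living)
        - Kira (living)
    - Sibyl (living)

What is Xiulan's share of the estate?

Xiulan receives €48,000.

The entire €336,000 passes to the siblings and their issue.
Counting each half-blood sibling's line as half a unit, there are 7/2 units in €336,000, so one unit is €96,000. Whole-blood lines (Flora, Nkechi, and Sibyl) take €96,000 each; half-blood lines (Kofi) take €48,000 each.
Nkechi's share (€96,000) is divided into 2 shares of €48,000: Xiulan and Kira each take €48,000.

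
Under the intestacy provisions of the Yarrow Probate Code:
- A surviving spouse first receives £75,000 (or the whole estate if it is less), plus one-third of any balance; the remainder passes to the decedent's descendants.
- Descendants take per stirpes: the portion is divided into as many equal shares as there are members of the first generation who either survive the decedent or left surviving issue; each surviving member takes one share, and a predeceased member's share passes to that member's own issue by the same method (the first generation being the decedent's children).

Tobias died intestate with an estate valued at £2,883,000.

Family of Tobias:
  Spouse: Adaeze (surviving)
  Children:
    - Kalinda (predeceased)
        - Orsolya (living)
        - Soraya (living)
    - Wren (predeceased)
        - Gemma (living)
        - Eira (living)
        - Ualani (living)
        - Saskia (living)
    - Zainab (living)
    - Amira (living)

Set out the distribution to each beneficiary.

Adaeze: £1,011,000; Orsolya: £234,000; Soraya: £234,000; Gemma: £117,000; Eira: £117,000; Ualani: £117,000; Saskia: £117,000; Zainab: £468,000; Amira: £468,000

Adaeze first takes £75,000, leaving a balance of £2,808,000. Adaeze then takes one-third of the balance (£936,000), for a total of £1,011,000. The remaining £1,872,000 passes to the descendants.
The descendants' portion (£1,872,000) is divided into 4 shares of £468,000: Zainab and Amira each take £468,000; Kalinda's £468,000 share passes to Kalinda's issue; Wren's £468,000 share passes to Wren's issue.
Kalinda's share (£468,000) is divided into 2 shares of £234,000: Orsolya and Soraya each take £234,000.
Wren's share (£468,000) is divided into 4 shares of £117,000: Gemma, Eira, Ualani, and Saskia each take £117,000.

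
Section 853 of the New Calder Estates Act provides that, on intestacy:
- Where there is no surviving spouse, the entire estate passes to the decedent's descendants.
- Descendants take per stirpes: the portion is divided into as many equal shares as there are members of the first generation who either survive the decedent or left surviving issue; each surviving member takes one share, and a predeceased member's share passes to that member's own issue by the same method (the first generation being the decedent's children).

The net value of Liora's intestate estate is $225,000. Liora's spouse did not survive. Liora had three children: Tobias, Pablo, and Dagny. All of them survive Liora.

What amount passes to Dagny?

The entire $225,000 passes to the descendants.
That amount ($225,000) is divided into 3 shares of $75,000: Tobias, Pablo, and Dagny each take $75,000.

Dagny receives $75,000.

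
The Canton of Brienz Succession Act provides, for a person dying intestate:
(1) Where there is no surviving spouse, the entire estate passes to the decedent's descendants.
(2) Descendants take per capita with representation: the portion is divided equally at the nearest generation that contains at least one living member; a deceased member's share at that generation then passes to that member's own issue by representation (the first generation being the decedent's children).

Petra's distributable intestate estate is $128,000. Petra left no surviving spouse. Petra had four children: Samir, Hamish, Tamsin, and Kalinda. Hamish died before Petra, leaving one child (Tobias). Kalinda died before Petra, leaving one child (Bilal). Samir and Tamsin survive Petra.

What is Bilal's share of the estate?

Bilal receives $32,000.

The entire $128,000 passes to the descendants.
That amount ($128,000) is divided into 4 shares of $32,000: Samir and Tamsin each take $32,000; Hamish's $32,000 share passes to Hamish's issue; Kalinda's $32,000 share passes to Kalinda's issue.
Hamish's share ($32,000) passes entirely to Tobias.
Kalinda's share ($32,000) passes entirely to Bilal.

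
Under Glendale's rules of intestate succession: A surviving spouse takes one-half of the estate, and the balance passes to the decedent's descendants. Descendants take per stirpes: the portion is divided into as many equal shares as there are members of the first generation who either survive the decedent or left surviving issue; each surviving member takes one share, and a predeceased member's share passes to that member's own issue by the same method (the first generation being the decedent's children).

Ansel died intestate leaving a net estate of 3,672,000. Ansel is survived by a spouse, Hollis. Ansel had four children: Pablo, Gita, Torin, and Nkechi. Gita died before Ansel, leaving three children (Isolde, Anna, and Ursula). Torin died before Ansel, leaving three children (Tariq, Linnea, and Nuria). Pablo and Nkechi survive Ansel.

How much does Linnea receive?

Hollis takes one-half of 3,672,000 = 1,836,000. The remaining 1,836,000 passes to the descendants.
The descendants' portion (1,836,000) is divided into 4 shares of 459,000: Pablo and Nkechi each take 459,000; Gita's 459,000 share passes to Gita's issue; Torin's 459,000 share passes to Torin's issue.
Gita's share (459,000) is divided into 3 shares of 153,000: Isolde, Anna, and Ursula each take 153,000.
Torin's share (459,000) is divided into 3 shares of 153,000: Tariq, Linnea, and Nuria each take 153,000.

Linnea receives 153,000.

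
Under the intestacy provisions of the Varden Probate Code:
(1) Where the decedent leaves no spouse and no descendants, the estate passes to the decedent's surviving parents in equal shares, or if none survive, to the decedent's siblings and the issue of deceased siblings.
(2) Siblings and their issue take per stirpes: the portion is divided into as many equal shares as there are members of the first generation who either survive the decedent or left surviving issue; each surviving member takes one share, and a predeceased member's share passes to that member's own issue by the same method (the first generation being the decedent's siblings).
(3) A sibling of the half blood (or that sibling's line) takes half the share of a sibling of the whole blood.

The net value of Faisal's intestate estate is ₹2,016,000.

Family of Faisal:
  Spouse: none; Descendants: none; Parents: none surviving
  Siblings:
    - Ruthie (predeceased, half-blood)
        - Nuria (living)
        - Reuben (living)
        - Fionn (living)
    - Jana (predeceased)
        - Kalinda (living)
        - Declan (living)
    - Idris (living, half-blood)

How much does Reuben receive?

Reuben receives ₹168,000.

The entire ₹2,016,000 passes to the siblings and their issue.
Counting each half-blood sibling's line as half a unit, there are 2 units in ₹2,016,000, so one unit is ₹1,008,000. Whole-blood lines (Jana) take ₹1,008,000 each; half-blood lines (Ruthie and Idris) take ₹504,000 each.
Ruthie's share (₹504,000) is divided into 3 shares of ₹168,000: Nuria, Reuben, and Fionn each take ₹168,000.
Jana's share (₹1,008,000) is divided into 2 shares of ₹504,000: Kalinda and Declan each take ₹504,000.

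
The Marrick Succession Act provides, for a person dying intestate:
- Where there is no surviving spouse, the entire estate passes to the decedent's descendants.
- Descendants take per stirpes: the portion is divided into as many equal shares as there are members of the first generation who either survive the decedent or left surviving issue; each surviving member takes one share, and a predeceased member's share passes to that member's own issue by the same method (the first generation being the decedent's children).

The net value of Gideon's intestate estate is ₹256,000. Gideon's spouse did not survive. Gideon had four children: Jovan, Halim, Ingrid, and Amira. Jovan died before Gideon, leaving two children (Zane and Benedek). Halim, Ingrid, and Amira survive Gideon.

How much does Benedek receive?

The entire ₹256,000 passes to the descendants.
That amount (₹256,000) is divided into 4 shares of ₹64,000: Halim, Ingrid, and Amira each take ₹64,000; Jovan's ₹64,000 share passes to Jovan's issue.
Jovan's share (₹64,000) is divided into 2 shares of ₹32,000: Zane and Benedek each take ₹32,000.

Benedek receives ₹32,000.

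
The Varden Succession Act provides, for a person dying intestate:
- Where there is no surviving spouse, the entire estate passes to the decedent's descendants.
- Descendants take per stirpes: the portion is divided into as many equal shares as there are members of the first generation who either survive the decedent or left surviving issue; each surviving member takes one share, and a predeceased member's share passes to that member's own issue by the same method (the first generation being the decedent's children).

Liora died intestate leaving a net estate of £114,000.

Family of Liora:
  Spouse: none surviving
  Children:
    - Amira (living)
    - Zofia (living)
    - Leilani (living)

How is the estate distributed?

The entire £114,000 passes to the descendants.
That amount (£114,000) is divided into 3 shares of £38,000: Amira, Zofia, and Leilani each take £38,000.

Amira: £38,000; Zofia: £38,000; Leilani: £38,000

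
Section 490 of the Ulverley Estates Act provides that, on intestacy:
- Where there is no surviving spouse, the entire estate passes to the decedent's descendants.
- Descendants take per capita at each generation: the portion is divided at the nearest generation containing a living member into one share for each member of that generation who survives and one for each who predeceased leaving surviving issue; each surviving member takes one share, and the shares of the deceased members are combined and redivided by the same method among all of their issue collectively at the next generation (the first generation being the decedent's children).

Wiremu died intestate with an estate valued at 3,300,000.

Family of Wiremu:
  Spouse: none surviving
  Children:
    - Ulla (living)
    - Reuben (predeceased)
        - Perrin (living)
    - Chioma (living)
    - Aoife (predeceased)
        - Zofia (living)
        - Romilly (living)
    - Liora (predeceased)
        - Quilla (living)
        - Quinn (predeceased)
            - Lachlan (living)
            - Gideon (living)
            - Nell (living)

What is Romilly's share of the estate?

Romilly receives 396,000.

The entire 3,300,000 passes to the descendants.
That amount (3,300,000) is divided at the children's generation into 5 shares of 660,000. Ulla and Chioma each take 660,000. The 3 shares of the deceased (Reuben, Aoife, and Liora) are combined into a pool of 1,980,000.
That pool (1,980,000) is divided at the grandchildren's generation into 5 shares of 396,000. Perrin, Zofia, Romilly, and Quilla each take 396,000. The remaining share for the deceased Quinn (396,000) is carried to the next generation.
That pool (396,000) is divided at the great-grandchildren's generation equally among Lachlan, Gideon, and Nell: 132,000 each.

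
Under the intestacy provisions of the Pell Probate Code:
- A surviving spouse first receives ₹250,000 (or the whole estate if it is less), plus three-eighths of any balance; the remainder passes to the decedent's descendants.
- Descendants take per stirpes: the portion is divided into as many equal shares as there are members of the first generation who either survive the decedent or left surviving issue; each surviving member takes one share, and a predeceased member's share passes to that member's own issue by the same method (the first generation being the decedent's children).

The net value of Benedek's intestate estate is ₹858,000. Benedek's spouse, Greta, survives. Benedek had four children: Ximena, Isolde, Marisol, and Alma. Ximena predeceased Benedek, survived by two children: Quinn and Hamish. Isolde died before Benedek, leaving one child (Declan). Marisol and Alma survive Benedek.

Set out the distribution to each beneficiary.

Greta: ₹478,000; Quinn: ₹47,500; Hamish: ₹47,500; Declan: ₹95,000; Marisol: ₹95,000; Alma: ₹95,000

Greta first takes ₹250,000, leaving a balance of ₹608,000. Greta then takes three-eighths of the balance (₹228,000), for a total of ₹478,000. The remaining ₹380,000 passes to the descendants.
The descendants' portion (₹380,000) is divided into 4 shares of ₹95,000: Marisol and Alma each take ₹95,000; Ximena's ₹95,000 share passes to Ximena's issue; Isolde's ₹95,000 share passes to Isolde's issue.
Ximena's share (₹95,000) is divided into 2 shares of ₹47,500: Quinn and Hamish each take ₹47,500.
Isolde's share (₹95,000) passes entirely to Declan.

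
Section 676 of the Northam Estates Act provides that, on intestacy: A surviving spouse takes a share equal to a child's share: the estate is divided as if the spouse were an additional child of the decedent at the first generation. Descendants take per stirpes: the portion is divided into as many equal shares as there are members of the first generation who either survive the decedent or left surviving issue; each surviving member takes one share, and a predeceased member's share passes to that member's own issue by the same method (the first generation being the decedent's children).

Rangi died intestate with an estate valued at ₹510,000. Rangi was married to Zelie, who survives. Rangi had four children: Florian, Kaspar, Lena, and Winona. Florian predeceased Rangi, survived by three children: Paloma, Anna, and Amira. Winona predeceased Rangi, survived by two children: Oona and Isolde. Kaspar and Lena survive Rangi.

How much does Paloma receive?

The spouse counts as an additional share at the children's level, so there are 5 primary shares of ₹102,000. Zelie takes one such share (₹102,000).
The children's combined portion (₹408,000) is divided into 4 shares of ₹102,000: Kaspar and Lena each take ₹102,000; Florian's ₹102,000 share passes to Florian's issue; Winona's ₹102,000 share passes to Winona's issue.
Florian's share (₹102,000) is divided into 3 shares of ₹34,000: Paloma, Anna, and Amira each take ₹34,000.
Winona's share (₹102,000) is divided into 2 shares of ₹51,000: Oona and Isolde each take ₹51,000.

Paloma receives ₹34,000.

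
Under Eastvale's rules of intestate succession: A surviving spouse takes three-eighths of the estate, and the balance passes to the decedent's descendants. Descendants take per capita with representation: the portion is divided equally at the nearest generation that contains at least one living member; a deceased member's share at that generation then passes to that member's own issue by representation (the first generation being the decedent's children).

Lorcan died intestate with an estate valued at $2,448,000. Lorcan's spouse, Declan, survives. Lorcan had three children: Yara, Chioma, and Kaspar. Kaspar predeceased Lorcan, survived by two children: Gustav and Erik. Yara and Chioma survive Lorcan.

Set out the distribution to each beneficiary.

Declan takes three-eighths of $2,448,000 = $918,000. The remaining $1,530,000 passes to the descendants.
The descendants' portion ($1,530,000) is divided into 3 shares of $510,000: Yara and Chioma each take $510,000; Kaspar's $510,000 share passes to Kaspar's issue.
Kaspar's share ($510,000) is divided into 2 shares of $255,000: Gustav and Erik each take $255,000.

Declan: $918,000; Yara: $510,000; Chioma: $510,000; Gustav: $255,000; Erik: $255,000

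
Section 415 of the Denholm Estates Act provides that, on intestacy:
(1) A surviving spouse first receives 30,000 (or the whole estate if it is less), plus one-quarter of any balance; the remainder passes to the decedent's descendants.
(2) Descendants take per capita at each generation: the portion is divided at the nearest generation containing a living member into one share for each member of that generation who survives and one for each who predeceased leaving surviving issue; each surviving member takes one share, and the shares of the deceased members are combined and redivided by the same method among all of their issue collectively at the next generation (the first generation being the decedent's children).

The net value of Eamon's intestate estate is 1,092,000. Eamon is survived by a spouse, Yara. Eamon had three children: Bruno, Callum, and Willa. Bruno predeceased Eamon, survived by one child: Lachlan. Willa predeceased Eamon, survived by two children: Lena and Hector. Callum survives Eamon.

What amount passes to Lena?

Yara first takes 30,000, leaving a balance of 1,062,000. Yara then takes one-quarter of the balance (265,500), for a total of 295,500. The remaining 796,500 passes to the descendants.
The descendants' portion (796,500) is divided at the children's generation into 3 shares of 265,500. Callum takes 265,500. The 2 shares of the deceased (Bruno and Willa) are combined into a pool of 531,000.
That pool (531,000) is divided at the grandchildren's generation equally among Lachlan, Lena, and Hector: 177,000 each.

Lena receives 177,000.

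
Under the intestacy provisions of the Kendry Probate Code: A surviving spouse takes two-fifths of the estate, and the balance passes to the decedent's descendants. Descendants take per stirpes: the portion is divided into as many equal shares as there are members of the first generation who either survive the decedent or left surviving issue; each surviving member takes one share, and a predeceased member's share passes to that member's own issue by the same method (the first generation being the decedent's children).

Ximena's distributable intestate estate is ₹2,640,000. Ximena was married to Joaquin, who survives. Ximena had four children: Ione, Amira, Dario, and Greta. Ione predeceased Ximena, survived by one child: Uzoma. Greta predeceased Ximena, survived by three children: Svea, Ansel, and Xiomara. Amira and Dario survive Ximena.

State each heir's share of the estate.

Joaquin: ₹1,056,000; Uzoma: ₹396,000; Amira: ₹396,000; Dario: ₹396,000; Svea: ₹132,000; Ansel: ₹132,000; Xiomara: ₹132,000

Joaquin takes two-fifths of ₹2,640,000 = ₹1,056,000. The remaining ₹1,584,000 passes to the descendants.
The descendants' portion (₹1,584,000) is divided into 4 shares of ₹396,000: Amira and Dario each take ₹396,000; Ione's ₹396,000 share passes to Ione's issue; Greta's ₹396,000 share passes to Greta's issue.
Ione's share (₹396,000) passes entirely to Uzoma.
Greta's share (₹396,000) is divided into 3 shares of ₹132,000: Svea, Ansel, and Xiomara each take ₹132,000.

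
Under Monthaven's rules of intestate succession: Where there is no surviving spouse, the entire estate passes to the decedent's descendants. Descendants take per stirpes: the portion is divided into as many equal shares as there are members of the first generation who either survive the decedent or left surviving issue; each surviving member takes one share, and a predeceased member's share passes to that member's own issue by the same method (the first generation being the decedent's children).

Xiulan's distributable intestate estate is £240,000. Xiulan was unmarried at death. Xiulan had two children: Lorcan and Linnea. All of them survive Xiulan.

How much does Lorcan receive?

The entire £240,000 passes to the descendants.
That amount (£240,000) is divided into 2 shares of £120,000: Lorcan and Linnea each take £120,000.

Lorcan receives £120,000.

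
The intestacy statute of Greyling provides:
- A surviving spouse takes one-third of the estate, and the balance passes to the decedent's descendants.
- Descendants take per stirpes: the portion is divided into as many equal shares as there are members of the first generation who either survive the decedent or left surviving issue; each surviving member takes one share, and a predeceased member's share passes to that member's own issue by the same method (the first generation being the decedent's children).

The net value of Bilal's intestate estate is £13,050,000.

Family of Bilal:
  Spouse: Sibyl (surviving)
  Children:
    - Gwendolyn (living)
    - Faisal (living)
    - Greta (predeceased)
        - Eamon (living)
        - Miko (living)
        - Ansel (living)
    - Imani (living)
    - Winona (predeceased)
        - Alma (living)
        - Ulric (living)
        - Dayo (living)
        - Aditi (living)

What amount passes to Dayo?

Dayo receives £435,000.

Sibyl takes one-third of £13,050,000 = £4,350,000. The remaining £8,700,000 passes to the descendants.
The descendants' portion (£8,700,000) is divided into 5 shares of £1,740,000: Gwendolyn, Faisal, and Imani each take £1,740,000; Greta's £1,740,000 share passes to Greta's issue; Winona's £1,740,000 share passes to Winona's issue.
Greta's share (£1,740,000) is divided into 3 shares of £580,000: Eamon, Miko, and Ansel each take £580,000.
Winona's share (£1,740,000) is divided into 4 shares of £435,000: Alma, Ulric, Dayo, and Aditi each take £435,000.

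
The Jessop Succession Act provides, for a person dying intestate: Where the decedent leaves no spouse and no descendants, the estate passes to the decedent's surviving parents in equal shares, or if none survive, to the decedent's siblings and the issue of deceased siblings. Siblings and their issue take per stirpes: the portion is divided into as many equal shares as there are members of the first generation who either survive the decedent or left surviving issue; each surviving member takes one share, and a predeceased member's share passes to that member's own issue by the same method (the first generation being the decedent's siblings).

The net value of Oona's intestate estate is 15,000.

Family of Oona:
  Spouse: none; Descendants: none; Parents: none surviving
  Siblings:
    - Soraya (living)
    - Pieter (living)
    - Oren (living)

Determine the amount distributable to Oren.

Oren receives 5,000.

The entire 15,000 passes to the siblings and their issue.
That amount (15,000) is divided into 3 shares of 5,000: Soraya, Pieter, and Oren each take 5,000.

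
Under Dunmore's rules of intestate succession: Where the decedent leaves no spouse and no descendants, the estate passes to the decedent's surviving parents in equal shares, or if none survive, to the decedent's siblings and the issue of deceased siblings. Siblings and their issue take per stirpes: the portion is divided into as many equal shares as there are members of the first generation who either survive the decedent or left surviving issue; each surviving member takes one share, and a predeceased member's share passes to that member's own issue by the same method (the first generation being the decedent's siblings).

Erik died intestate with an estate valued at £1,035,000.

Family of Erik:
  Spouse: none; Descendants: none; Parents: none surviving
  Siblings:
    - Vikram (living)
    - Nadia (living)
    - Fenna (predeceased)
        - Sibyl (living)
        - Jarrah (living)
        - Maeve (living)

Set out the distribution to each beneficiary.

The entire £1,035,000 passes to the siblings and their issue.
That amount (£1,035,000) is divided into 3 shares of £345,000: Vikram and Nadia each take £345,000; Fenna's £345,000 share passes to Fenna's issue.
Fenna's share (£345,000) is divided into 3 shares of £115,000: Sibyl, Jarrah, and Maeve each take £115,000.

Vikram: £345,000; Nadia: £345,000; Sibyl: £115,000; Jarrah: £115,000; Maeve: £115,000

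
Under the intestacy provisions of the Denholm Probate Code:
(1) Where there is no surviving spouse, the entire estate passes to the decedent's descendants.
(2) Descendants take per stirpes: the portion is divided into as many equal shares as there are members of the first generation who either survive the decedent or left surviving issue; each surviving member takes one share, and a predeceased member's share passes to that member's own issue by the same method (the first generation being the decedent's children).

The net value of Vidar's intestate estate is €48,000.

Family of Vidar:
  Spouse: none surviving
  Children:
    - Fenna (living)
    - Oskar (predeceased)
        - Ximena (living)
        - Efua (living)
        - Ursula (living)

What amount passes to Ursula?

Ursula receives €8,000.

The entire €48,000 passes to the descendants.
That amount (€48,000) is divided into 2 shares of €24,000: Fenna takes €24,000; Oskar's €24,000 share passes to Oskar's issue.
Oskar's share (€24,000) is divided into 3 shares of €8,000: Ximena, Efua, and Ursula each take €8,000.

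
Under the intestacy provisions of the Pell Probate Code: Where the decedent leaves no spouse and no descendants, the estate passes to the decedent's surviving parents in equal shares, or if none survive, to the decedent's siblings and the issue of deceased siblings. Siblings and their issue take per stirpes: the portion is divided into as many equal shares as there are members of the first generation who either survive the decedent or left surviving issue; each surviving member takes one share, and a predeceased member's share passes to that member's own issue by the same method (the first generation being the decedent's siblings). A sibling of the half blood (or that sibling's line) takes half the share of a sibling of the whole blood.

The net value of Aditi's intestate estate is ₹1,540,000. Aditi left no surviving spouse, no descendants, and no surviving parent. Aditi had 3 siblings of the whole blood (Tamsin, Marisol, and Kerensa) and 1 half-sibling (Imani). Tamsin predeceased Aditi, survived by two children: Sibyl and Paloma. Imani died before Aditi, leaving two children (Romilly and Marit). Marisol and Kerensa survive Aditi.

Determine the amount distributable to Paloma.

The entire ₹1,540,000 passes to the siblings and their issue.
Counting each half-blood sibling's line as half a unit, there are 7/2 units in ₹1,540,000, so one unit is ₹440,000. Whole-blood lines (Tamsin, Marisol, and Kerensa) take ₹440,000 each; half-blood lines (Imani) take ₹220,000 each.
Tamsin's share (₹440,000) is divided into 2 shares of ₹220,000: Sibyl and Paloma each take ₹220,000.
Imani's share (₹220,000) is divided into 2 shares of ₹110,000: Romilly and Marit each take ₹110,000.

Paloma receives ₹220,000.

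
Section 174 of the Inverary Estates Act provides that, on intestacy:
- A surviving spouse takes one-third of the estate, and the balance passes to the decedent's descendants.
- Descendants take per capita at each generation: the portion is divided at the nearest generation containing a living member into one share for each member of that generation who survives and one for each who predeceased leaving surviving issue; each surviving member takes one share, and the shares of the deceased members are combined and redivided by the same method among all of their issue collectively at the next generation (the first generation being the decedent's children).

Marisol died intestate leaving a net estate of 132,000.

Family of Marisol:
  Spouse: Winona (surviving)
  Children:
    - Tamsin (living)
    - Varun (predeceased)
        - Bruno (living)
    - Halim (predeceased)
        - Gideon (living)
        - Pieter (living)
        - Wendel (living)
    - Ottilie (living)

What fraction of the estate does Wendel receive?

Wendel receives 1/12 of the estate.

Winona takes one-third of 132,000 = 44,000. The remaining 88,000 passes to the descendants.
The descendants' portion (88,000) is divided at the children's generation into 4 shares of 22,000. Tamsin and Ottilie each take 22,000. The 2 shares of the deceased (Varun and Halim) are combined into a pool of 44,000.
That pool (44,000) is divided at the grandchildren's generation equally among Bruno, Gideon, Pieter, and Wendel: 11,000 each.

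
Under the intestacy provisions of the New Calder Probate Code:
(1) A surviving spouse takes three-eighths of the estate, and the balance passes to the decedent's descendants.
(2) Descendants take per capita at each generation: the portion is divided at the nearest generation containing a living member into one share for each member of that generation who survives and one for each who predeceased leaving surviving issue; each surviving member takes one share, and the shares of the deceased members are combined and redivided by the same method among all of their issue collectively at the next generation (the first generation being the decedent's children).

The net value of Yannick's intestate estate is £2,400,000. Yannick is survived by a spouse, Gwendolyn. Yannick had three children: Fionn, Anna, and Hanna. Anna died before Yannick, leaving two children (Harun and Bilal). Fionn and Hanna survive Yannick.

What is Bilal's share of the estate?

Bilal receives £250,000.

Gwendolyn takes three-eighths of £2,400,000 = £900,000. The remaining £1,500,000 passes to the descendants.
The descendants' portion (£1,500,000) is divided at the children's generation into 3 shares of £500,000. Fionn and Hanna each take £500,000. The remaining share for the deceased Anna (£500,000) is carried to the next generation.
That pool (£500,000) is divided at the grandchildren's generation equally among Harun and Bilal: £250,000 each.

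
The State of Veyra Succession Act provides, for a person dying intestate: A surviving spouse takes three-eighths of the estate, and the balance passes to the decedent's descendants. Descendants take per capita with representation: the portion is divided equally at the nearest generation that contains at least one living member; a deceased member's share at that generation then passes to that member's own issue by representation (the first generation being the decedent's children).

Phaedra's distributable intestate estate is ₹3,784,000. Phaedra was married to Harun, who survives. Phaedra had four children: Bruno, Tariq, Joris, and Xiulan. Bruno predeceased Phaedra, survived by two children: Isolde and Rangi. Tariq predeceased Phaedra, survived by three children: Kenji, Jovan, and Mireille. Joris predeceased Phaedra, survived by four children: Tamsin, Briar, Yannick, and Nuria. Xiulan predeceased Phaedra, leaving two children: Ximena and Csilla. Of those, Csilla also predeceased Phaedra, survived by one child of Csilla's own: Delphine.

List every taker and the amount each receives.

Harun takes three-eighths of ₹3,784,000 = ₹1,419,000. The remaining ₹2,365,000 passes to the descendants.
No child survives, so the initial division is made at the grandchildren's generation.
The descendants' portion (₹2,365,000) is divided into 11 shares of ₹215,000: Isolde, Rangi, Kenji, Jovan, Mireille, Tamsin, Briar, Yannick, Nuria, and Ximena each take ₹215,000; Csilla's ₹215,000 share passes to Csilla's issue.
Csilla's share (₹215,000) passes entirely to Delphine.

Harun: ₹1,419,000; Isolde: ₹215,000; Rangi: ₹215,000; Kenji: ₹215,000; Jovan: ₹215,000; Mireille: ₹215,000; Tamsin: ₹215,000; Briar: ₹215,000; Yannick: ₹215,000; Nuria: ₹215,000; Ximena: ₹215,000; Delphine: ₹215,000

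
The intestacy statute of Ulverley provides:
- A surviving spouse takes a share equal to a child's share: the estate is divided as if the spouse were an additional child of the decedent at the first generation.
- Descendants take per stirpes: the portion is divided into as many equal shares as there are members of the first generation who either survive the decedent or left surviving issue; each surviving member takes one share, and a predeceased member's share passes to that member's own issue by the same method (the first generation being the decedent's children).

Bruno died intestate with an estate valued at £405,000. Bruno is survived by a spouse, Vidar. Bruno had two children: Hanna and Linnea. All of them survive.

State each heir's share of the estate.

Vidar: £135,000; Hanna: £135,000; Linnea: £135,000

The spouse counts as an additional share at the children's level, so there are 3 primary shares of £135,000. Vidar takes one such share (£135,000).
The children's combined portion (£270,000) is divided into 2 shares of £135,000: Hanna and Linnea each take £135,000.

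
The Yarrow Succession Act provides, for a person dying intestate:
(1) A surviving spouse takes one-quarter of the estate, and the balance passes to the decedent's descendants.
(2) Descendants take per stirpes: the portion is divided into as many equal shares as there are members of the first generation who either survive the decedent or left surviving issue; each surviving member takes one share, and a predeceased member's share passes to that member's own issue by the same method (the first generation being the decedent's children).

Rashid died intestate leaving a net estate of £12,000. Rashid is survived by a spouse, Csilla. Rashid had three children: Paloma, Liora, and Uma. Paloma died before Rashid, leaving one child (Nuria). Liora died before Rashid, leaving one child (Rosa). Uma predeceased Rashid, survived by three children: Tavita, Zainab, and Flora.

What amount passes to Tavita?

Csilla takes one-quarter of £12,000 = £3,000. The remaining £9,000 passes to the descendants.
The descendants' portion (£9,000) is divided into 3 shares of £3,000: Paloma's £3,000 share passes to Paloma's issue; Liora's £3,000 share passes to Liora's issue; Uma's £3,000 share passes to Uma's issue.
Paloma's share (£3,000) passes entirely to Nuria.
Liora's share (£3,000) passes entirely to Rosa.
Uma's share (£3,000) is divided into 3 shares of £1,000: Tavita, Zainab, and Flora each take £1,000.

Tavita receives £1,000.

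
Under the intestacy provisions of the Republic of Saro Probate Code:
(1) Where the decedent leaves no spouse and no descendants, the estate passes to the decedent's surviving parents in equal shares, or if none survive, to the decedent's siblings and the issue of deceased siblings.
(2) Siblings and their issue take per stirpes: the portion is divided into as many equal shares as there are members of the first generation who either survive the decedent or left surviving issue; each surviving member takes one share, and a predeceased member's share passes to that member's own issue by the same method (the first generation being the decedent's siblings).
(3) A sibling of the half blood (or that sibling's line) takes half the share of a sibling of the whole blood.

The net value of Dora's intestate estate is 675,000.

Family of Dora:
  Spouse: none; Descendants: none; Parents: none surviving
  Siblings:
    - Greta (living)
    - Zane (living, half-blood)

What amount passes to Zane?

The entire 675,000 passes to the siblings and their issue.
Counting each half-blood sibling's line as half a unit, there are 3/2 units in 675,000, so one unit is 450,000. Whole-blood lines (Greta) take 450,000 each; half-blood lines (Zane) take 225,000 each.

Zane receives 225,000.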